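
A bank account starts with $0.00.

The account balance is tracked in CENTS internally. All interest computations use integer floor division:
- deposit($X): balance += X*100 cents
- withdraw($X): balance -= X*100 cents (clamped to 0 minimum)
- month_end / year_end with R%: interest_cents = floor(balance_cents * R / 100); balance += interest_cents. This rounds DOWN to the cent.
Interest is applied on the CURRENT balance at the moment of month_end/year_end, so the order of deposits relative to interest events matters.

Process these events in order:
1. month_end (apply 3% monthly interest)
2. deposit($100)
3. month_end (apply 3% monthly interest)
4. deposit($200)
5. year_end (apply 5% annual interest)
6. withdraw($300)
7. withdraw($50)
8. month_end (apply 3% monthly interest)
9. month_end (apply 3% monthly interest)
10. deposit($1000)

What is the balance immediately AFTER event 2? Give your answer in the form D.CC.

Answer: 100.00

Derivation:
After 1 (month_end (apply 3% monthly interest)): balance=$0.00 total_interest=$0.00
After 2 (deposit($100)): balance=$100.00 total_interest=$0.00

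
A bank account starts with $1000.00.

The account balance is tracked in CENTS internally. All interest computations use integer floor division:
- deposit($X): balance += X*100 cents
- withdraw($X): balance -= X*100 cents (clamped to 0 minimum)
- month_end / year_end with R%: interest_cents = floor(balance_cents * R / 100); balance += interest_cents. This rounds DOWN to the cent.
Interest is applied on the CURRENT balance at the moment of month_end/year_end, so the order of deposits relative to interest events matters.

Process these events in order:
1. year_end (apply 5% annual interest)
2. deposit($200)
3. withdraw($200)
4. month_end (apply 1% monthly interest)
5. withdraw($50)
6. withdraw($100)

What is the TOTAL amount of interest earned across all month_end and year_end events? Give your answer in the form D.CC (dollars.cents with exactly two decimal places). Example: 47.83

Answer: 60.50

Derivation:
After 1 (year_end (apply 5% annual interest)): balance=$1050.00 total_interest=$50.00
After 2 (deposit($200)): balance=$1250.00 total_interest=$50.00
After 3 (withdraw($200)): balance=$1050.00 total_interest=$50.00
After 4 (month_end (apply 1% monthly interest)): balance=$1060.50 total_interest=$60.50
After 5 (withdraw($50)): balance=$1010.50 total_interest=$60.50
After 6 (withdraw($100)): balance=$910.50 total_interest=$60.50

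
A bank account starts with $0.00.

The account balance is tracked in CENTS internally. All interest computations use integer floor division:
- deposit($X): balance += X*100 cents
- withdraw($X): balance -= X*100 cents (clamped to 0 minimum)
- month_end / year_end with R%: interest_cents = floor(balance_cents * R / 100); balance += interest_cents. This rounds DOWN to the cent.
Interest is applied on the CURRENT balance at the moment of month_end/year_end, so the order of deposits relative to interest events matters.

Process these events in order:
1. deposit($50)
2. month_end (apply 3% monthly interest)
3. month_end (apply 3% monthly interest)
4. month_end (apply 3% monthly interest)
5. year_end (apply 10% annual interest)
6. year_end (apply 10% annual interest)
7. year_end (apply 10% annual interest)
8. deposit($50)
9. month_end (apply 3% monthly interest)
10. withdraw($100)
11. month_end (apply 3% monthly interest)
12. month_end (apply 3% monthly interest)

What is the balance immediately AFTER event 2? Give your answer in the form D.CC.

Answer: 51.50

Derivation:
After 1 (deposit($50)): balance=$50.00 total_interest=$0.00
After 2 (month_end (apply 3% monthly interest)): balance=$51.50 total_interest=$1.50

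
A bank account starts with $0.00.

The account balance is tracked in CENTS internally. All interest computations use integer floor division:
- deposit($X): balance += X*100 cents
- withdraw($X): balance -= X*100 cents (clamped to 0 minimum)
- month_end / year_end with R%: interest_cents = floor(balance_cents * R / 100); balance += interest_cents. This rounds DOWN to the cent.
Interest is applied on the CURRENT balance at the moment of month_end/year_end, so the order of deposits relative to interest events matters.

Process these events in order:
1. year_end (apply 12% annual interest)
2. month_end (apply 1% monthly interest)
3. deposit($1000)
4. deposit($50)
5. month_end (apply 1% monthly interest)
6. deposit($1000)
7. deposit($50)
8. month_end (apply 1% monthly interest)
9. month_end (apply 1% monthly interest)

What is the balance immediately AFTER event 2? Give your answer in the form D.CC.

After 1 (year_end (apply 12% annual interest)): balance=$0.00 total_interest=$0.00
After 2 (month_end (apply 1% monthly interest)): balance=$0.00 total_interest=$0.00

Answer: 0.00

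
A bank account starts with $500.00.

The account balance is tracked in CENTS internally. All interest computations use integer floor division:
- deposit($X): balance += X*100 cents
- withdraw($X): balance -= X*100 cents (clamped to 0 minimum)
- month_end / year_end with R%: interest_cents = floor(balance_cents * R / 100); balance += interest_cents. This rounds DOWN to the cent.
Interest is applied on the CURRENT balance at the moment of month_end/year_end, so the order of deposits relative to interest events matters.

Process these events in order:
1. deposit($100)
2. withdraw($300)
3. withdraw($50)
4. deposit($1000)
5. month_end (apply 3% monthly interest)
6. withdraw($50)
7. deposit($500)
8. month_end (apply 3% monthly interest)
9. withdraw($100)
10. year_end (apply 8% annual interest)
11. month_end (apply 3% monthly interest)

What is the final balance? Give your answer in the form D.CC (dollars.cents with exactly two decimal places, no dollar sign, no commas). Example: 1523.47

Answer: 1879.52

Derivation:
After 1 (deposit($100)): balance=$600.00 total_interest=$0.00
After 2 (withdraw($300)): balance=$300.00 total_interest=$0.00
After 3 (withdraw($50)): balance=$250.00 total_interest=$0.00
After 4 (deposit($1000)): balance=$1250.00 total_interest=$0.00
After 5 (month_end (apply 3% monthly interest)): balance=$1287.50 total_interest=$37.50
After 6 (withdraw($50)): balance=$1237.50 total_interest=$37.50
After 7 (deposit($500)): balance=$1737.50 total_interest=$37.50
After 8 (month_end (apply 3% monthly interest)): balance=$1789.62 total_interest=$89.62
After 9 (withdraw($100)): balance=$1689.62 total_interest=$89.62
After 10 (year_end (apply 8% annual interest)): balance=$1824.78 total_interest=$224.78
After 11 (month_end (apply 3% monthly interest)): balance=$1879.52 total_interest=$279.52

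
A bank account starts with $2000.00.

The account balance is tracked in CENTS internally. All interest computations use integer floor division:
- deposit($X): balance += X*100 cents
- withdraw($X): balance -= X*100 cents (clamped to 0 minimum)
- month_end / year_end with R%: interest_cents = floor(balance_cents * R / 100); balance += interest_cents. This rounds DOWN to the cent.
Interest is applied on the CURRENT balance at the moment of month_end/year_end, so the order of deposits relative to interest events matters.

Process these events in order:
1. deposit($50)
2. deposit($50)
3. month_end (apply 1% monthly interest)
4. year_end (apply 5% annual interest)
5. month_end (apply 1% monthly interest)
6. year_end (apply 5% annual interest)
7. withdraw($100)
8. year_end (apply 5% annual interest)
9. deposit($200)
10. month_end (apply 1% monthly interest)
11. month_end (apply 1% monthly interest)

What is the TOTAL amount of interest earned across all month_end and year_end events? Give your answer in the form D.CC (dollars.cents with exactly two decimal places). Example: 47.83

Answer: 426.60

Derivation:
After 1 (deposit($50)): balance=$2050.00 total_interest=$0.00
After 2 (deposit($50)): balance=$2100.00 total_interest=$0.00
After 3 (month_end (apply 1% monthly interest)): balance=$2121.00 total_interest=$21.00
After 4 (year_end (apply 5% annual interest)): balance=$2227.05 total_interest=$127.05
After 5 (month_end (apply 1% monthly interest)): balance=$2249.32 total_interest=$149.32
After 6 (year_end (apply 5% annual interest)): balance=$2361.78 total_interest=$261.78
After 7 (withdraw($100)): balance=$2261.78 total_interest=$261.78
After 8 (year_end (apply 5% annual interest)): balance=$2374.86 total_interest=$374.86
After 9 (deposit($200)): balance=$2574.86 total_interest=$374.86
After 10 (month_end (apply 1% monthly interest)): balance=$2600.60 total_interest=$400.60
After 11 (month_end (apply 1% monthly interest)): balance=$2626.60 total_interest=$426.60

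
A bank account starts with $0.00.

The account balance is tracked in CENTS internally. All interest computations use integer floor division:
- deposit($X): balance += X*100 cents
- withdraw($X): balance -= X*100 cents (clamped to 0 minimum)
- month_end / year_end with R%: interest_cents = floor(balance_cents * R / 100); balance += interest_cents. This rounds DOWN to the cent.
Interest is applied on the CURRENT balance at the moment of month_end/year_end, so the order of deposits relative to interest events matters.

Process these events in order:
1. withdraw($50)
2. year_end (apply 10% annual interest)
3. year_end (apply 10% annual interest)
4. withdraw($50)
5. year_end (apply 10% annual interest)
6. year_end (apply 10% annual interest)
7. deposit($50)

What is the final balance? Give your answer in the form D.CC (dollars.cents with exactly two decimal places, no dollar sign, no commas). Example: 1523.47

Answer: 50.00

Derivation:
After 1 (withdraw($50)): balance=$0.00 total_interest=$0.00
After 2 (year_end (apply 10% annual interest)): balance=$0.00 total_interest=$0.00
After 3 (year_end (apply 10% annual interest)): balance=$0.00 total_interest=$0.00
After 4 (withdraw($50)): balance=$0.00 total_interest=$0.00
After 5 (year_end (apply 10% annual interest)): balance=$0.00 total_interest=$0.00
After 6 (year_end (apply 10% annual interest)): balance=$0.00 total_interest=$0.00
After 7 (deposit($50)): balance=$50.00 total_interest=$0.00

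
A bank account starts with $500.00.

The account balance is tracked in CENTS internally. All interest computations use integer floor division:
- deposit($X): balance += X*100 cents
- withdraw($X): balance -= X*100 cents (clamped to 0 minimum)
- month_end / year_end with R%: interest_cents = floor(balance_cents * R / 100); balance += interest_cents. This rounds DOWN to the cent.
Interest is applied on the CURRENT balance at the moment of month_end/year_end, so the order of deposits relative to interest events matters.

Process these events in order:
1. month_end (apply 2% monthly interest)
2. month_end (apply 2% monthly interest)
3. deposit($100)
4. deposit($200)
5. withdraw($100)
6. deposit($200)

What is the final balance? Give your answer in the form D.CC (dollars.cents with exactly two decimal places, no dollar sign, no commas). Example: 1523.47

Answer: 920.20

Derivation:
After 1 (month_end (apply 2% monthly interest)): balance=$510.00 total_interest=$10.00
After 2 (month_end (apply 2% monthly interest)): balance=$520.20 total_interest=$20.20
After 3 (deposit($100)): balance=$620.20 total_interest=$20.20
After 4 (deposit($200)): balance=$820.20 total_interest=$20.20
After 5 (withdraw($100)): balance=$720.20 total_interest=$20.20
After 6 (deposit($200)): balance=$920.20 total_interest=$20.20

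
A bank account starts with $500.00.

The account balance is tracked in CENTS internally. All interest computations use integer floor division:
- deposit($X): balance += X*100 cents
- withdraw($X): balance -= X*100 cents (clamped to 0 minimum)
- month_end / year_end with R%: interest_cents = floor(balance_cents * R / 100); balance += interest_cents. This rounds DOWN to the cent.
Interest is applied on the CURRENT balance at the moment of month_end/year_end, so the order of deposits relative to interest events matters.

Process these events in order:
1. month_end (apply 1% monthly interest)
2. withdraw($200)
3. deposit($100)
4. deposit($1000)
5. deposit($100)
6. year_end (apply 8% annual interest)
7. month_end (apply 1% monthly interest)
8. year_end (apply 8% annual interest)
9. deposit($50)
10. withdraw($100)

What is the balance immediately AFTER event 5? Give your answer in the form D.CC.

Answer: 1505.00

Derivation:
After 1 (month_end (apply 1% monthly interest)): balance=$505.00 total_interest=$5.00
After 2 (withdraw($200)): balance=$305.00 total_interest=$5.00
After 3 (deposit($100)): balance=$405.00 total_interest=$5.00
After 4 (deposit($1000)): balance=$1405.00 total_interest=$5.00
After 5 (deposit($100)): balance=$1505.00 total_interest=$5.00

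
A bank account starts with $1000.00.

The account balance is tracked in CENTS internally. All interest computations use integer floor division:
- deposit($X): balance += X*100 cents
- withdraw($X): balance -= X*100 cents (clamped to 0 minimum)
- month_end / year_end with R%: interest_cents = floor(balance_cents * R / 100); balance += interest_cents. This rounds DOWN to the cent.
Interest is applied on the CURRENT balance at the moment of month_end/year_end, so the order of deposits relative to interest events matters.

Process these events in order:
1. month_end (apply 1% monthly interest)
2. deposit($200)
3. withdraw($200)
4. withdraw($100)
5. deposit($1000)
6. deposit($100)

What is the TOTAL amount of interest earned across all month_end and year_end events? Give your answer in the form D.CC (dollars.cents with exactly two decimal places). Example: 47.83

Answer: 10.00

Derivation:
After 1 (month_end (apply 1% monthly interest)): balance=$1010.00 total_interest=$10.00
After 2 (deposit($200)): balance=$1210.00 total_interest=$10.00
After 3 (withdraw($200)): balance=$1010.00 total_interest=$10.00
After 4 (withdraw($100)): balance=$910.00 total_interest=$10.00
After 5 (deposit($1000)): balance=$1910.00 total_interest=$10.00
After 6 (deposit($100)): balance=$2010.00 total_interest=$10.00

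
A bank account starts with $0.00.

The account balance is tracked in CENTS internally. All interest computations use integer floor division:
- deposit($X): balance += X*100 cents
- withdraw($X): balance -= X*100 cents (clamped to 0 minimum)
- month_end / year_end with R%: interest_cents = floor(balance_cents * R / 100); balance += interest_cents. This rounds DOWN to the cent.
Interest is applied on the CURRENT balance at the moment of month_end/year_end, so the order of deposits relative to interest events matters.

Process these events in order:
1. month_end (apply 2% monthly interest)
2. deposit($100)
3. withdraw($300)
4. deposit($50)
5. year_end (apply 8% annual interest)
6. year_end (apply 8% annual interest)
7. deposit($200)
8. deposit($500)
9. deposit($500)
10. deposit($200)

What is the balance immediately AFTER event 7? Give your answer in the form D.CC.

Answer: 258.32

Derivation:
After 1 (month_end (apply 2% monthly interest)): balance=$0.00 total_interest=$0.00
After 2 (deposit($100)): balance=$100.00 total_interest=$0.00
After 3 (withdraw($300)): balance=$0.00 total_interest=$0.00
After 4 (deposit($50)): balance=$50.00 total_interest=$0.00
After 5 (year_end (apply 8% annual interest)): balance=$54.00 total_interest=$4.00
After 6 (year_end (apply 8% annual interest)): balance=$58.32 total_interest=$8.32
After 7 (deposit($200)): balance=$258.32 total_interest=$8.32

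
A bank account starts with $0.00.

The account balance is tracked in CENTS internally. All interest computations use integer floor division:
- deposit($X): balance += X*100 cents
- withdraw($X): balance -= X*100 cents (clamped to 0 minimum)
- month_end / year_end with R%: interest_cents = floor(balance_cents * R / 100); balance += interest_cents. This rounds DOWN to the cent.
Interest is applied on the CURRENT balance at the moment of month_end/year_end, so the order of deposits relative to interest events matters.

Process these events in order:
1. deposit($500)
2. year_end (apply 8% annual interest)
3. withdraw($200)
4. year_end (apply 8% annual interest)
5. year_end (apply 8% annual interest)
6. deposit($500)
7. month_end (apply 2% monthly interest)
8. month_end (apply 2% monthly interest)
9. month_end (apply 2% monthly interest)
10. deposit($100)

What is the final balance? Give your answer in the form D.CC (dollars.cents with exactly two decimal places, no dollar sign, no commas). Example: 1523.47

After 1 (deposit($500)): balance=$500.00 total_interest=$0.00
After 2 (year_end (apply 8% annual interest)): balance=$540.00 total_interest=$40.00
After 3 (withdraw($200)): balance=$340.00 total_interest=$40.00
After 4 (year_end (apply 8% annual interest)): balance=$367.20 total_interest=$67.20
After 5 (year_end (apply 8% annual interest)): balance=$396.57 total_interest=$96.57
After 6 (deposit($500)): balance=$896.57 total_interest=$96.57
After 7 (month_end (apply 2% monthly interest)): balance=$914.50 total_interest=$114.50
After 8 (month_end (apply 2% monthly interest)): balance=$932.79 total_interest=$132.79
After 9 (month_end (apply 2% monthly interest)): balance=$951.44 total_interest=$151.44
After 10 (deposit($100)): balance=$1051.44 total_interest=$151.44

Answer: 1051.44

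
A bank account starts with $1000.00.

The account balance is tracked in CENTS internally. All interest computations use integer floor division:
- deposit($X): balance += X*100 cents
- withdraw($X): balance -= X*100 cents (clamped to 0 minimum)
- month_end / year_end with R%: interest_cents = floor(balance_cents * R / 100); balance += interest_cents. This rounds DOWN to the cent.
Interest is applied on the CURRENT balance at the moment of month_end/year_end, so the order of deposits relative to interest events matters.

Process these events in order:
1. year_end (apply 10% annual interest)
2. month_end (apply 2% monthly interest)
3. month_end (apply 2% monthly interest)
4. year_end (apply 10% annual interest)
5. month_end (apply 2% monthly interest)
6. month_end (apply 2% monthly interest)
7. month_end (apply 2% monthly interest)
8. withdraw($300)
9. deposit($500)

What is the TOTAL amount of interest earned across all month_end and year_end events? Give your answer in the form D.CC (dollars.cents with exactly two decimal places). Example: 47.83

Answer: 335.92

Derivation:
After 1 (year_end (apply 10% annual interest)): balance=$1100.00 total_interest=$100.00
After 2 (month_end (apply 2% monthly interest)): balance=$1122.00 total_interest=$122.00
After 3 (month_end (apply 2% monthly interest)): balance=$1144.44 total_interest=$144.44
After 4 (year_end (apply 10% annual interest)): balance=$1258.88 total_interest=$258.88
After 5 (month_end (apply 2% monthly interest)): balance=$1284.05 total_interest=$284.05
After 6 (month_end (apply 2% monthly interest)): balance=$1309.73 total_interest=$309.73
After 7 (month_end (apply 2% monthly interest)): balance=$1335.92 total_interest=$335.92
After 8 (withdraw($300)): balance=$1035.92 total_interest=$335.92
After 9 (deposit($500)): balance=$1535.92 total_interest=$335.92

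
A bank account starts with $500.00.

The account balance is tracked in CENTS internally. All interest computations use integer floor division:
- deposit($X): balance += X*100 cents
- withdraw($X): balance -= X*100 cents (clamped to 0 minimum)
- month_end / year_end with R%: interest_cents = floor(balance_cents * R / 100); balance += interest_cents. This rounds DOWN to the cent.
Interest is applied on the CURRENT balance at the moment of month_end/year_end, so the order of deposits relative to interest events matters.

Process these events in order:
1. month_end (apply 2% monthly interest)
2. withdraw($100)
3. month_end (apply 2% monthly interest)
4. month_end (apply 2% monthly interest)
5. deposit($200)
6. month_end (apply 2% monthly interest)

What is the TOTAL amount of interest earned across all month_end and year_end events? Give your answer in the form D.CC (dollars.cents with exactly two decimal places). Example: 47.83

After 1 (month_end (apply 2% monthly interest)): balance=$510.00 total_interest=$10.00
After 2 (withdraw($100)): balance=$410.00 total_interest=$10.00
After 3 (month_end (apply 2% monthly interest)): balance=$418.20 total_interest=$18.20
After 4 (month_end (apply 2% monthly interest)): balance=$426.56 total_interest=$26.56
After 5 (deposit($200)): balance=$626.56 total_interest=$26.56
After 6 (month_end (apply 2% monthly interest)): balance=$639.09 total_interest=$39.09

Answer: 39.09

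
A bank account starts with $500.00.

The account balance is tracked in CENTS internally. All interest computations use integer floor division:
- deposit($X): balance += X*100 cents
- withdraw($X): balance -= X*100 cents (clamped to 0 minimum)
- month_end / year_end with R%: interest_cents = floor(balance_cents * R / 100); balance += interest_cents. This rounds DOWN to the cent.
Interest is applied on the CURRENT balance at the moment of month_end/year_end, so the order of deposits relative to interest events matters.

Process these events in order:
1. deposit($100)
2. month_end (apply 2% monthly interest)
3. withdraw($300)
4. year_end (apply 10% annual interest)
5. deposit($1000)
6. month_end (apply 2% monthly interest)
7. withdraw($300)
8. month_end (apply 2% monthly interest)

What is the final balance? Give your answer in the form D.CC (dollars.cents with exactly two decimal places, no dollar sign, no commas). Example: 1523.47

After 1 (deposit($100)): balance=$600.00 total_interest=$0.00
After 2 (month_end (apply 2% monthly interest)): balance=$612.00 total_interest=$12.00
After 3 (withdraw($300)): balance=$312.00 total_interest=$12.00
After 4 (year_end (apply 10% annual interest)): balance=$343.20 total_interest=$43.20
After 5 (deposit($1000)): balance=$1343.20 total_interest=$43.20
After 6 (month_end (apply 2% monthly interest)): balance=$1370.06 total_interest=$70.06
After 7 (withdraw($300)): balance=$1070.06 total_interest=$70.06
After 8 (month_end (apply 2% monthly interest)): balance=$1091.46 total_interest=$91.46

Answer: 1091.46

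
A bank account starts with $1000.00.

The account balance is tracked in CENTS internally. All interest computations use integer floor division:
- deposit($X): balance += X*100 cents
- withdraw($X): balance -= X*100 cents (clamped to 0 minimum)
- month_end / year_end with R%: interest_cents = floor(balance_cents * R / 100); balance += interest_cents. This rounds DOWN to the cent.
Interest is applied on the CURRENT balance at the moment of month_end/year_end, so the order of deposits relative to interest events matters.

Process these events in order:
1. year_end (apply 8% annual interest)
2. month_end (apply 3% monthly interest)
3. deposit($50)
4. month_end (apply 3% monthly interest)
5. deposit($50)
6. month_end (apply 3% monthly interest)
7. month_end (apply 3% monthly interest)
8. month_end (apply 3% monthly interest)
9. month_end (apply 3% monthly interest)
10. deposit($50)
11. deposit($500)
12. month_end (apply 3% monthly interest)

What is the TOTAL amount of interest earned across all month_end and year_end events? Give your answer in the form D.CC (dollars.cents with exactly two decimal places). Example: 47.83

Answer: 362.40

Derivation:
After 1 (year_end (apply 8% annual interest)): balance=$1080.00 total_interest=$80.00
After 2 (month_end (apply 3% monthly interest)): balance=$1112.40 total_interest=$112.40
After 3 (deposit($50)): balance=$1162.40 total_interest=$112.40
After 4 (month_end (apply 3% monthly interest)): balance=$1197.27 total_interest=$147.27
After 5 (deposit($50)): balance=$1247.27 total_interest=$147.27
After 6 (month_end (apply 3% monthly interest)): balance=$1284.68 total_interest=$184.68
After 7 (month_end (apply 3% monthly interest)): balance=$1323.22 total_interest=$223.22
After 8 (month_end (apply 3% monthly interest)): balance=$1362.91 total_interest=$262.91
After 9 (month_end (apply 3% monthly interest)): balance=$1403.79 total_interest=$303.79
After 10 (deposit($50)): balance=$1453.79 total_interest=$303.79
After 11 (deposit($500)): balance=$1953.79 total_interest=$303.79
After 12 (month_end (apply 3% monthly interest)): balance=$2012.40 total_interest=$362.40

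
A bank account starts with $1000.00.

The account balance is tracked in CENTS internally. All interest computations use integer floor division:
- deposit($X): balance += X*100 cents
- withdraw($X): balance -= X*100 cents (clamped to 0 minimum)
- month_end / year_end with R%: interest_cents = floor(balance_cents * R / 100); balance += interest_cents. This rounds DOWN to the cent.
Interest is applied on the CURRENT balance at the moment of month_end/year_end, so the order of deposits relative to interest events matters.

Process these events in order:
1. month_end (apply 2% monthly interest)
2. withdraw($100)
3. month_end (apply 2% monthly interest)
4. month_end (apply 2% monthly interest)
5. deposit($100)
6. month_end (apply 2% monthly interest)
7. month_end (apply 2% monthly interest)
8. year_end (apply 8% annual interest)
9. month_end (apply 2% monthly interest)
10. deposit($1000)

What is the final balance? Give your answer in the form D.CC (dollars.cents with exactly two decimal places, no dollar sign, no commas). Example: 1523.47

After 1 (month_end (apply 2% monthly interest)): balance=$1020.00 total_interest=$20.00
After 2 (withdraw($100)): balance=$920.00 total_interest=$20.00
After 3 (month_end (apply 2% monthly interest)): balance=$938.40 total_interest=$38.40
After 4 (month_end (apply 2% monthly interest)): balance=$957.16 total_interest=$57.16
After 5 (deposit($100)): balance=$1057.16 total_interest=$57.16
After 6 (month_end (apply 2% monthly interest)): balance=$1078.30 total_interest=$78.30
After 7 (month_end (apply 2% monthly interest)): balance=$1099.86 total_interest=$99.86
After 8 (year_end (apply 8% annual interest)): balance=$1187.84 total_interest=$187.84
After 9 (month_end (apply 2% monthly interest)): balance=$1211.59 total_interest=$211.59
After 10 (deposit($1000)): balance=$2211.59 total_interest=$211.59

Answer: 2211.59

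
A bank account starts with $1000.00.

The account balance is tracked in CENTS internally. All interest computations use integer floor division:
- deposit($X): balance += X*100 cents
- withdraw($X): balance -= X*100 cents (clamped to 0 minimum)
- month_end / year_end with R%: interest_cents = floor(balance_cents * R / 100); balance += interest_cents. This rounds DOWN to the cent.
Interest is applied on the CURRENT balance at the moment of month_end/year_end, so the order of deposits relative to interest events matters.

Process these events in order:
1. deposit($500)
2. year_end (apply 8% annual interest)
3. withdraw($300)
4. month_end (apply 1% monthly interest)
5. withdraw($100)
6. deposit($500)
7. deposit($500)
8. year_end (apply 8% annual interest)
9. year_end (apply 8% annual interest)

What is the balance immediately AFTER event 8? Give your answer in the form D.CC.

After 1 (deposit($500)): balance=$1500.00 total_interest=$0.00
After 2 (year_end (apply 8% annual interest)): balance=$1620.00 total_interest=$120.00
After 3 (withdraw($300)): balance=$1320.00 total_interest=$120.00
After 4 (month_end (apply 1% monthly interest)): balance=$1333.20 total_interest=$133.20
After 5 (withdraw($100)): balance=$1233.20 total_interest=$133.20
After 6 (deposit($500)): balance=$1733.20 total_interest=$133.20
After 7 (deposit($500)): balance=$2233.20 total_interest=$133.20
After 8 (year_end (apply 8% annual interest)): balance=$2411.85 total_interest=$311.85

Answer: 2411.85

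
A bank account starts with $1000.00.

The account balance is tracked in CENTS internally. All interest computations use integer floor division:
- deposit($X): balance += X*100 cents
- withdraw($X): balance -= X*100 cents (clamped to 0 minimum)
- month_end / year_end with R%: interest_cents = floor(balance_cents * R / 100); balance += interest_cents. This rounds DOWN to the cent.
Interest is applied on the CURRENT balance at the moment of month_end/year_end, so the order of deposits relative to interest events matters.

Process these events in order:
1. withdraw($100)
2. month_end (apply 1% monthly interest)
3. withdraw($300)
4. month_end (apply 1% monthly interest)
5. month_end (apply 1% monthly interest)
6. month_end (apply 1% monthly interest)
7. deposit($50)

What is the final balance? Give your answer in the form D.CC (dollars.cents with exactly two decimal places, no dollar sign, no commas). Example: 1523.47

After 1 (withdraw($100)): balance=$900.00 total_interest=$0.00
After 2 (month_end (apply 1% monthly interest)): balance=$909.00 total_interest=$9.00
After 3 (withdraw($300)): balance=$609.00 total_interest=$9.00
After 4 (month_end (apply 1% monthly interest)): balance=$615.09 total_interest=$15.09
After 5 (month_end (apply 1% monthly interest)): balance=$621.24 total_interest=$21.24
After 6 (month_end (apply 1% monthly interest)): balance=$627.45 total_interest=$27.45
After 7 (deposit($50)): balance=$677.45 total_interest=$27.45

Answer: 677.45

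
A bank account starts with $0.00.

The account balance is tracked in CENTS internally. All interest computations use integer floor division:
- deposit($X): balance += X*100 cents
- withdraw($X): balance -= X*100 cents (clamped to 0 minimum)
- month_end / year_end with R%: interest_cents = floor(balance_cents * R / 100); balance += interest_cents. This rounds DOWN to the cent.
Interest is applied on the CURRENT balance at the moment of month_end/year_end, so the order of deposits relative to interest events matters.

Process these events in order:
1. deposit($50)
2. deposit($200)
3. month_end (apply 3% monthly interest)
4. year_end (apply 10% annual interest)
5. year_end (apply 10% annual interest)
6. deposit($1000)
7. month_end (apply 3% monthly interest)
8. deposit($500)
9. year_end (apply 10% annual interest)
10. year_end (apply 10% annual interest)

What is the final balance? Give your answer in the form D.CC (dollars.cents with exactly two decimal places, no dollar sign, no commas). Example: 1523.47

After 1 (deposit($50)): balance=$50.00 total_interest=$0.00
After 2 (deposit($200)): balance=$250.00 total_interest=$0.00
After 3 (month_end (apply 3% monthly interest)): balance=$257.50 total_interest=$7.50
After 4 (year_end (apply 10% annual interest)): balance=$283.25 total_interest=$33.25
After 5 (year_end (apply 10% annual interest)): balance=$311.57 total_interest=$61.57
After 6 (deposit($1000)): balance=$1311.57 total_interest=$61.57
After 7 (month_end (apply 3% monthly interest)): balance=$1350.91 total_interest=$100.91
After 8 (deposit($500)): balance=$1850.91 total_interest=$100.91
After 9 (year_end (apply 10% annual interest)): balance=$2036.00 total_interest=$286.00
After 10 (year_end (apply 10% annual interest)): balance=$2239.60 total_interest=$489.60

Answer: 2239.60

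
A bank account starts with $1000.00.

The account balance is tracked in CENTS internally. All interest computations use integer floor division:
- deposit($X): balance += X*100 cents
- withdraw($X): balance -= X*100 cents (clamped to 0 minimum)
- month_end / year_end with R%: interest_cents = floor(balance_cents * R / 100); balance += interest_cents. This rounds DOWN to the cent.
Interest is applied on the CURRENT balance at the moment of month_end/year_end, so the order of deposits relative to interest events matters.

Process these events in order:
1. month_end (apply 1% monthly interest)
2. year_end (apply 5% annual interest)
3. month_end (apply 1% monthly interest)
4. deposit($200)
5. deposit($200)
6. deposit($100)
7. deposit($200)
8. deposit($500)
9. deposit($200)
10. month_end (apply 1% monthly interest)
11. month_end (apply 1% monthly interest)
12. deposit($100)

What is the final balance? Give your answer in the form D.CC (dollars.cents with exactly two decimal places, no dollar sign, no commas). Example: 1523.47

Answer: 2620.76

Derivation:
After 1 (month_end (apply 1% monthly interest)): balance=$1010.00 total_interest=$10.00
After 2 (year_end (apply 5% annual interest)): balance=$1060.50 total_interest=$60.50
After 3 (month_end (apply 1% monthly interest)): balance=$1071.10 total_interest=$71.10
After 4 (deposit($200)): balance=$1271.10 total_interest=$71.10
After 5 (deposit($200)): balance=$1471.10 total_interest=$71.10
After 6 (deposit($100)): balance=$1571.10 total_interest=$71.10
After 7 (deposit($200)): balance=$1771.10 total_interest=$71.10
After 8 (deposit($500)): balance=$2271.10 total_interest=$71.10
After 9 (deposit($200)): balance=$2471.10 total_interest=$71.10
After 10 (month_end (apply 1% monthly interest)): balance=$2495.81 total_interest=$95.81
After 11 (month_end (apply 1% monthly interest)): balance=$2520.76 total_interest=$120.76
After 12 (deposit($100)): balance=$2620.76 total_interest=$120.76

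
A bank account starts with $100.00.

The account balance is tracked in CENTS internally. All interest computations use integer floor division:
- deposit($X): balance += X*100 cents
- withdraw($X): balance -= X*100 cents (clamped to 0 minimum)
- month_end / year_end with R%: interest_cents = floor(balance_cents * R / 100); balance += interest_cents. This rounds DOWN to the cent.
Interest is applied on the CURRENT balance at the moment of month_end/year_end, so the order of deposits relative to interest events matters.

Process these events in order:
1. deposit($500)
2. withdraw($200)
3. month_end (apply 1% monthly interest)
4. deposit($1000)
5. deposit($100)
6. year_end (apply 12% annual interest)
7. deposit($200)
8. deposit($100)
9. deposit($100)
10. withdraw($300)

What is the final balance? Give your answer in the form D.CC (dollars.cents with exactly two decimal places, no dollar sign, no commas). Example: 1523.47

Answer: 1784.48

Derivation:
After 1 (deposit($500)): balance=$600.00 total_interest=$0.00
After 2 (withdraw($200)): balance=$400.00 total_interest=$0.00
After 3 (month_end (apply 1% monthly interest)): balance=$404.00 total_interest=$4.00
After 4 (deposit($1000)): balance=$1404.00 total_interest=$4.00
After 5 (deposit($100)): balance=$1504.00 total_interest=$4.00
After 6 (year_end (apply 12% annual interest)): balance=$1684.48 total_interest=$184.48
After 7 (deposit($200)): balance=$1884.48 total_interest=$184.48
After 8 (deposit($100)): balance=$1984.48 total_interest=$184.48
After 9 (deposit($100)): balance=$2084.48 total_interest=$184.48
After 10 (withdraw($300)): balance=$1784.48 total_interest=$184.48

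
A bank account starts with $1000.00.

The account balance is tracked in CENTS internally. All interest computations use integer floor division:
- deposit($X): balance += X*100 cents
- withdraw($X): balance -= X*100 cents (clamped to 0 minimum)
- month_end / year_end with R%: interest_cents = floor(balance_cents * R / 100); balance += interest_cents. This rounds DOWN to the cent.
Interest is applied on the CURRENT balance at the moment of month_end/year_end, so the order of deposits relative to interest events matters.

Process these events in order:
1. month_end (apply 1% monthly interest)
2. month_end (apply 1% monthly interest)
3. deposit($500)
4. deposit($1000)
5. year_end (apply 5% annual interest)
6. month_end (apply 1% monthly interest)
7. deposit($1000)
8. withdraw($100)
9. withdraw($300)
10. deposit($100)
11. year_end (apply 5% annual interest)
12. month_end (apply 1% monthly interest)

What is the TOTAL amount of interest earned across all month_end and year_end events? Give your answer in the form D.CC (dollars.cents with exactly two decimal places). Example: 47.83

Answer: 376.59

Derivation:
After 1 (month_end (apply 1% monthly interest)): balance=$1010.00 total_interest=$10.00
After 2 (month_end (apply 1% monthly interest)): balance=$1020.10 total_interest=$20.10
After 3 (deposit($500)): balance=$1520.10 total_interest=$20.10
After 4 (deposit($1000)): balance=$2520.10 total_interest=$20.10
After 5 (year_end (apply 5% annual interest)): balance=$2646.10 total_interest=$146.10
After 6 (month_end (apply 1% monthly interest)): balance=$2672.56 total_interest=$172.56
After 7 (deposit($1000)): balance=$3672.56 total_interest=$172.56
After 8 (withdraw($100)): balance=$3572.56 total_interest=$172.56
After 9 (withdraw($300)): balance=$3272.56 total_interest=$172.56
After 10 (deposit($100)): balance=$3372.56 total_interest=$172.56
After 11 (year_end (apply 5% annual interest)): balance=$3541.18 total_interest=$341.18
After 12 (month_end (apply 1% monthly interest)): balance=$3576.59 total_interest=$376.59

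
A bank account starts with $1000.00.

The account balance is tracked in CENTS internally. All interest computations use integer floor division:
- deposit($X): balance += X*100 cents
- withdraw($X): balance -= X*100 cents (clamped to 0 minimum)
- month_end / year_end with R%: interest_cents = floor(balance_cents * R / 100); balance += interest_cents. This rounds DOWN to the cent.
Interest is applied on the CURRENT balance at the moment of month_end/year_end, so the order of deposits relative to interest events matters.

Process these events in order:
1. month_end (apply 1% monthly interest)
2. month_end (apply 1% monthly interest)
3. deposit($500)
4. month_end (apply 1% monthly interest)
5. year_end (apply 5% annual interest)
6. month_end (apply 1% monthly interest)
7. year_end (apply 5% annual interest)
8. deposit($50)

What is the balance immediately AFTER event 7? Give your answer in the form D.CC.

Answer: 1709.58

Derivation:
After 1 (month_end (apply 1% monthly interest)): balance=$1010.00 total_interest=$10.00
After 2 (month_end (apply 1% monthly interest)): balance=$1020.10 total_interest=$20.10
After 3 (deposit($500)): balance=$1520.10 total_interest=$20.10
After 4 (month_end (apply 1% monthly interest)): balance=$1535.30 total_interest=$35.30
After 5 (year_end (apply 5% annual interest)): balance=$1612.06 total_interest=$112.06
After 6 (month_end (apply 1% monthly interest)): balance=$1628.18 total_interest=$128.18
After 7 (year_end (apply 5% annual interest)): balance=$1709.58 total_interest=$209.58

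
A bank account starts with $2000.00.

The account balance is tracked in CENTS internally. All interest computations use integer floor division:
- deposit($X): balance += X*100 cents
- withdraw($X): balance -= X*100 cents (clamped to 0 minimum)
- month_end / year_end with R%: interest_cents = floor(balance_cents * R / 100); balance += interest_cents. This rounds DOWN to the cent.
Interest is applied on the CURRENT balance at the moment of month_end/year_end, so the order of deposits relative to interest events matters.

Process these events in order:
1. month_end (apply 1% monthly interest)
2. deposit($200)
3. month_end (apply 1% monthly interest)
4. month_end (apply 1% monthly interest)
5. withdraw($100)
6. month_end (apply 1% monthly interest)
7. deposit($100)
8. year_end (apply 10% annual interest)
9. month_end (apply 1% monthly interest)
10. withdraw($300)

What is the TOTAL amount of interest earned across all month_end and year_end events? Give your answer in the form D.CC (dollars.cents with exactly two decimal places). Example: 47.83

Answer: 340.02

Derivation:
After 1 (month_end (apply 1% monthly interest)): balance=$2020.00 total_interest=$20.00
After 2 (deposit($200)): balance=$2220.00 total_interest=$20.00
After 3 (month_end (apply 1% monthly interest)): balance=$2242.20 total_interest=$42.20
After 4 (month_end (apply 1% monthly interest)): balance=$2264.62 total_interest=$64.62
After 5 (withdraw($100)): balance=$2164.62 total_interest=$64.62
After 6 (month_end (apply 1% monthly interest)): balance=$2186.26 total_interest=$86.26
After 7 (deposit($100)): balance=$2286.26 total_interest=$86.26
After 8 (year_end (apply 10% annual interest)): balance=$2514.88 total_interest=$314.88
After 9 (month_end (apply 1% monthly interest)): balance=$2540.02 total_interest=$340.02
After 10 (withdraw($300)): balance=$2240.02 total_interest=$340.02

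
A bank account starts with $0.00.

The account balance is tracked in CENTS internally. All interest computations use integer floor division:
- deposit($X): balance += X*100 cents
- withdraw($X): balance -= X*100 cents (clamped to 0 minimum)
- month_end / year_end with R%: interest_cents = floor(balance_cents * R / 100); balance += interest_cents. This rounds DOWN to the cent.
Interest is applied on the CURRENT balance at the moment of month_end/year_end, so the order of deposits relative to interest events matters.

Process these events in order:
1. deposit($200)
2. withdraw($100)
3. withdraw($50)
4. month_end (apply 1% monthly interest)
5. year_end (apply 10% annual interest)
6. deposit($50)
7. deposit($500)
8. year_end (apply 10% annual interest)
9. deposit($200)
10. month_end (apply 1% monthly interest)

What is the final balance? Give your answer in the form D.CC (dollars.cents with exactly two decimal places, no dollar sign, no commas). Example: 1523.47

After 1 (deposit($200)): balance=$200.00 total_interest=$0.00
After 2 (withdraw($100)): balance=$100.00 total_interest=$0.00
After 3 (withdraw($50)): balance=$50.00 total_interest=$0.00
After 4 (month_end (apply 1% monthly interest)): balance=$50.50 total_interest=$0.50
After 5 (year_end (apply 10% annual interest)): balance=$55.55 total_interest=$5.55
After 6 (deposit($50)): balance=$105.55 total_interest=$5.55
After 7 (deposit($500)): balance=$605.55 total_interest=$5.55
After 8 (year_end (apply 10% annual interest)): balance=$666.10 total_interest=$66.10
After 9 (deposit($200)): balance=$866.10 total_interest=$66.10
After 10 (month_end (apply 1% monthly interest)): balance=$874.76 total_interest=$74.76

Answer: 874.76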